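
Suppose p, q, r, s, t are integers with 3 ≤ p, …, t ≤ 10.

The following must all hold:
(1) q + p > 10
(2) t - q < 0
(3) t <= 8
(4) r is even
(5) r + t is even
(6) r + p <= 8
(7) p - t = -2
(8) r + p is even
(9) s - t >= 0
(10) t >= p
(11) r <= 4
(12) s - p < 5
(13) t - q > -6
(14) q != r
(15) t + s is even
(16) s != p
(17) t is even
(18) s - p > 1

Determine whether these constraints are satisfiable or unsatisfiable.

Take p = 4, q = 9, r = 4, s = 6, t = 6. Then constraint 1: q + p = 13; constraint 2: t - q = -3, and every other listed constraint is also met.

Satisfiable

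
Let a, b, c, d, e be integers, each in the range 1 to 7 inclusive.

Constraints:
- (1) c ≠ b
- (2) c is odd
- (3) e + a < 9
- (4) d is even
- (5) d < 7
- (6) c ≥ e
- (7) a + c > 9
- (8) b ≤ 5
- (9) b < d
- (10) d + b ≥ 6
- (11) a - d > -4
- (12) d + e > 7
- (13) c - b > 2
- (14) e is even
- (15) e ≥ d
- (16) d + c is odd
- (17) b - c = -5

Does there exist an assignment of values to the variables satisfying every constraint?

Setting (a, b, c, d, e) = (3, 2, 7, 4, 4) satisfies everything: constraint 3: e + a = 7; constraint 7: a + c = 10; constraint 10: d + b = 6, and the others follow.

Satisfiable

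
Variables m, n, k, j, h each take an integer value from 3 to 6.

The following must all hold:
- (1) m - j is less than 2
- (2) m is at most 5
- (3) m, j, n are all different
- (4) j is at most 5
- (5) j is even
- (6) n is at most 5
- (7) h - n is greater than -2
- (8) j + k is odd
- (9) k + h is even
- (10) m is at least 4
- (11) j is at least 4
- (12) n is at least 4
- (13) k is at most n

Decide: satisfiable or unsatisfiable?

Constraints 2, 4, 6, 10, 11, and 12 confine each of m, j, n to the 2 values {4, 5}.
Constraint 3 requires all 3 of them to be distinct, but only 2 values are available — impossible by the pigeonhole principle.

Unsatisfiable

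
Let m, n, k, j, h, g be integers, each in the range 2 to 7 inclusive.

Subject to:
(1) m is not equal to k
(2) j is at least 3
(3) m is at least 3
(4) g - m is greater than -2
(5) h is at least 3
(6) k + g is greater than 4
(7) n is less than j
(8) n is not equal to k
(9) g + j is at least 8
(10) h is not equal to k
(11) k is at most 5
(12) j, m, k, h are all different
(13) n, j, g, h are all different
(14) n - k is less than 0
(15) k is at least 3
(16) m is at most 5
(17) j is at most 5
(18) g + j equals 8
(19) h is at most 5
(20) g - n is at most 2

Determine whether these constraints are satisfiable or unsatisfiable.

Constraints 2, 3, 5, 11, 15, 16, 17, and 19 confine each of j, m, k, h to the 3 values {3, …, 5}.
Constraint 12 requires all 4 of them to be distinct, but only 3 values are available — impossible by the pigeonhole principle.

Unsatisfiable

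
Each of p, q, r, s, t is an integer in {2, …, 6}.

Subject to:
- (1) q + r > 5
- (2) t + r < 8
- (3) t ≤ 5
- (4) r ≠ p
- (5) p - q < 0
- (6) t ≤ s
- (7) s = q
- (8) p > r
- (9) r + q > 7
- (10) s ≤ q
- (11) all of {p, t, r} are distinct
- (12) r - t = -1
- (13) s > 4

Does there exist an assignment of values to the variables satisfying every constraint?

One satisfying assignment is p = 4, q = 6, r = 2, s = 6, t = 3.
For the less obvious constraints — constraint 1: q + r = 8; constraint 2: t + r = 5; constraint 5: p - q = -2 — and the others hold by inspection.

Satisfiable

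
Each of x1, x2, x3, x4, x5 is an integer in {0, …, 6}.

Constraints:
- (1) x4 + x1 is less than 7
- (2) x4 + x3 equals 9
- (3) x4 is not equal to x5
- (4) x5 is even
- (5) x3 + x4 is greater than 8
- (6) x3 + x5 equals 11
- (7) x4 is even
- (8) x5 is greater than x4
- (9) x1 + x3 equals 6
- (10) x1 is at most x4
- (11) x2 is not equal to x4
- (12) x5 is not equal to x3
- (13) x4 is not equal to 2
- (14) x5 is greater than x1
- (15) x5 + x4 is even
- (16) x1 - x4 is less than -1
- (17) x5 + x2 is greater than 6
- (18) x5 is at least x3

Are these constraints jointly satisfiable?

Satisfiable

One satisfying assignment is x1 = 1, x2 = 3, x3 = 5, x4 = 4, x5 = 6.
For the less obvious constraints — constraint 1: x4 + x1 = 5; constraint 2: x4 + x3 = 9; constraint 5: x3 + x4 = 9 — and the others hold by inspection.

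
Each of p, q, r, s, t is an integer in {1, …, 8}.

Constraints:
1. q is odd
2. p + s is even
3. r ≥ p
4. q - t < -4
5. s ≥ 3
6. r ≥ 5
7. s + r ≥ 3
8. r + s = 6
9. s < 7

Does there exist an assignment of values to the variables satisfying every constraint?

From constraint 6: r ≥ 5. From constraint 5: s ≥ 3. Hence r + s ≥ 8. But constraint 8 requires r + s = 6, and 6 < 8. Contradiction.

Unsatisfiable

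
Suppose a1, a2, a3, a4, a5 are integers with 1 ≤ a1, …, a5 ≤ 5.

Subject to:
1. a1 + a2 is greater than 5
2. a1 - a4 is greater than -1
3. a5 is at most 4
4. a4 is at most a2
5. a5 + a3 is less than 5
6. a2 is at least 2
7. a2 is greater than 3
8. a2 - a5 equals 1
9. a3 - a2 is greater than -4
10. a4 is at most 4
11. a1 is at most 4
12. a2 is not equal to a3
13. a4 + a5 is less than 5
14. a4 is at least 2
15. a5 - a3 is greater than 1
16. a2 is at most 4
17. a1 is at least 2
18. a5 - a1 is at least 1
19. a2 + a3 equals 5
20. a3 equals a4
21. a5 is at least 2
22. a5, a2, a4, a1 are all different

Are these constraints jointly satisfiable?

Unsatisfiable

Constraints 3, 6, 10, 11, 14, 16, 17, and 21 confine each of a5, a2, a4, a1 to the 3 values {2, …, 4}.
Constraint 22 requires all 4 of them to be distinct, but only 3 values are available — impossible by the pigeonhole principle.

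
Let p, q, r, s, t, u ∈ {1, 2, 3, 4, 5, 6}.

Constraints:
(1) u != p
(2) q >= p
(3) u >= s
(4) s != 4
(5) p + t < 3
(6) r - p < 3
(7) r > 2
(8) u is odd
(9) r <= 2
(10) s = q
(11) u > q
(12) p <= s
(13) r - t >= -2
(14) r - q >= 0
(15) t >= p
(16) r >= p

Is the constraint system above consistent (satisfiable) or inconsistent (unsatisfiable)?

From constraint 7: r ≥ 3. From constraint 9: r ≤ 2. But 2 < 3, so no value of r works.

Unsatisfiable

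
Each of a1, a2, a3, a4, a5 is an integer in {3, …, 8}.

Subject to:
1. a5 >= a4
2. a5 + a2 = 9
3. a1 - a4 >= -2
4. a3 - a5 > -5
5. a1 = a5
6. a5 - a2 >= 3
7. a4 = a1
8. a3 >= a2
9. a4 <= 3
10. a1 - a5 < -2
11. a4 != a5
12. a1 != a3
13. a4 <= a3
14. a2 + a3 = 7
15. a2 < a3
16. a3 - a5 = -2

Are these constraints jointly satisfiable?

Unsatisfiable

From constraints 5 and 7, a4 = a1 = a5, so a4 = a5. But constraint 11 says a4 ≠ a5. Contradiction.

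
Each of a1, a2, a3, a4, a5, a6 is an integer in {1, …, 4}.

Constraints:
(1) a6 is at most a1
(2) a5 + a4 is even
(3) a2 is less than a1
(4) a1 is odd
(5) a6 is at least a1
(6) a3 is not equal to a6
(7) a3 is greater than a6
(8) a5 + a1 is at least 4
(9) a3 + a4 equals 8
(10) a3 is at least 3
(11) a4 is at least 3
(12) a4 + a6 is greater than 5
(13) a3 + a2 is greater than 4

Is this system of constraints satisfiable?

Satisfiable

Setting (a1, a2, a3, a4, a5, a6) = (3, 2, 4, 4, 4, 3) satisfies everything: constraint 8: a5 + a1 = 7; constraint 9: a3 + a4 = 8, and the others follow.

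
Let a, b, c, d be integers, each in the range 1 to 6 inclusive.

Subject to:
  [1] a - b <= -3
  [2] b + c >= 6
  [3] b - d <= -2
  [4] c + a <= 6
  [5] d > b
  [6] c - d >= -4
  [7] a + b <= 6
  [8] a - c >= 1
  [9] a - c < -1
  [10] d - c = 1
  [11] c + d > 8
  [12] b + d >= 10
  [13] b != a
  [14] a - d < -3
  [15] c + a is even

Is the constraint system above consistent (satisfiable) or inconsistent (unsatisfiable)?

Unsatisfiable

Constraints 1, 3, 6, and 8 give c − d ≥ -4, d − b ≥ 2, b − a ≥ 3, a − c ≥ 1.
Adding all 4 inequalities: the left sides telescope to 0, and the right sides sum to (-4) + 2 + 3 + 1 = 2. So 0 ≥ 2, which is false.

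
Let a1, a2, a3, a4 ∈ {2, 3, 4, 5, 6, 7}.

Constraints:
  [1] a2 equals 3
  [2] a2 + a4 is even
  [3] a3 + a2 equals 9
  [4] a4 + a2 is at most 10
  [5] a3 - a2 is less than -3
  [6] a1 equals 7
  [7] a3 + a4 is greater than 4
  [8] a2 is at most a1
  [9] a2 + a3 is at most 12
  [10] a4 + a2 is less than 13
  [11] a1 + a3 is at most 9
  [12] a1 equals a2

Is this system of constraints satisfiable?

Unsatisfiable

Constraint 6 fixes a1 = 7 and constraint 1 fixes a2 = 3, but constraint 12 requires a1 = a2. Since 7 ≠ 3, contradiction.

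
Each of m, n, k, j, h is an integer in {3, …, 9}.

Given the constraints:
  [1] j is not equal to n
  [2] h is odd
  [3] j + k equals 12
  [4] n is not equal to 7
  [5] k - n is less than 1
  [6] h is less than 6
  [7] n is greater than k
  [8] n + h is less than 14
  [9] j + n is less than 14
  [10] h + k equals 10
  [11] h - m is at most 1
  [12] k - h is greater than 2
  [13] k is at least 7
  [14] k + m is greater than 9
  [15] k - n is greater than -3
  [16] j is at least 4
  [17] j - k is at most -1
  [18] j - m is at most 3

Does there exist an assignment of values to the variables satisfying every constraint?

Setting (m, n, k, j, h) = (3, 8, 7, 5, 3) satisfies everything: constraint 3: j + k = 12; constraint 5: k - n = -1, and the others follow.

Satisfiable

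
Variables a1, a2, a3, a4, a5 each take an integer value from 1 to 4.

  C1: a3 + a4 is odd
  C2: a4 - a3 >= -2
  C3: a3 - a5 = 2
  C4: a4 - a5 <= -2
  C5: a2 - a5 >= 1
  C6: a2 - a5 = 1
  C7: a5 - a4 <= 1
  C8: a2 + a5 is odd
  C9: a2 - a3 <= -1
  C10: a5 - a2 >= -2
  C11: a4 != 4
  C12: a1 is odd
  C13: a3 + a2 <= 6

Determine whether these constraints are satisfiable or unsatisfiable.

Constraints 2, 4, 5, and 9 give a2 − a5 ≥ 1, a5 − a4 ≥ 2, a4 − a3 ≥ -2, a3 − a2 ≥ 1.
Adding all 4 inequalities: the left sides telescope to 0, and the right sides sum to 1 + 2 + (-2) + 1 = 2. So 0 ≥ 2, which is false.

Unsatisfiable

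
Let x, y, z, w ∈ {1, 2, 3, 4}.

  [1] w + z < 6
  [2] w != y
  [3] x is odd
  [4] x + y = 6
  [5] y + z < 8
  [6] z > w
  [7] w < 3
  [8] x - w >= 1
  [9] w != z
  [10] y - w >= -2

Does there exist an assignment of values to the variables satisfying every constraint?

Satisfiable

The assignment x = 3, y = 3, z = 3, w = 2 works:
  constraint 1 holds since w + z = 5.
  constraint 4 holds since x + y = 6.
The rest check out directly.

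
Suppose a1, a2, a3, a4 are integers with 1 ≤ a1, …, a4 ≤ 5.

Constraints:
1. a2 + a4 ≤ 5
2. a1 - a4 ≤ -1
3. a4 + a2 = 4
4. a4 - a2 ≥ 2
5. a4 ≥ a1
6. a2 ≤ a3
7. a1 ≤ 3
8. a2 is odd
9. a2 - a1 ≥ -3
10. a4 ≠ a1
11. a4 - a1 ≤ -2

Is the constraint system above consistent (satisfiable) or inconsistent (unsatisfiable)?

Unsatisfiable

Constraints 4, 9, and 11 give a1 − a4 ≥ 2, a4 − a2 ≥ 2, a2 − a1 ≥ -3.
Adding all 3 inequalities: the left sides telescope to 0, and the right sides sum to 2 + 2 + (-3) = 1. So 0 ≥ 1, which is false.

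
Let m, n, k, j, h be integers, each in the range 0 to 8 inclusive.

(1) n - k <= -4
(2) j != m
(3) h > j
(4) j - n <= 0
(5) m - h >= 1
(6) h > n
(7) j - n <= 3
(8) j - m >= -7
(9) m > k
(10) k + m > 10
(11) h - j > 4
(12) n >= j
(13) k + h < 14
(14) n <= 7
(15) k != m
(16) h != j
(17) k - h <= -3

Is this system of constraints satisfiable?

Constraints 1, 4, 5, 8, and 17 give h − k ≥ 3, k − n ≥ 4, n − j ≥ 0, j − m ≥ -7, m − h ≥ 1.
Adding all 5 inequalities: the left sides telescope to 0, and the right sides sum to 3 + 4 + 0 + (-7) + 1 = 1. So 0 ≥ 1, which is false.

Unsatisfiable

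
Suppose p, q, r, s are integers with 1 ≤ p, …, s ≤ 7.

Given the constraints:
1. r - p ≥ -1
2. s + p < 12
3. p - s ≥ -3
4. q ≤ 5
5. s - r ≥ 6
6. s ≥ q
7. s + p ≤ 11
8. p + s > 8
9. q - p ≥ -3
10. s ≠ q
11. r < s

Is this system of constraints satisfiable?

Constraints 1, 3, and 5 give r − p ≥ -1, p − s ≥ -3, s − r ≥ 6.
Adding all 3 inequalities: the left sides telescope to 0, and the right sides sum to (-1) + (-3) + 6 = 2. So 0 ≥ 2, which is false.

Unsatisfiable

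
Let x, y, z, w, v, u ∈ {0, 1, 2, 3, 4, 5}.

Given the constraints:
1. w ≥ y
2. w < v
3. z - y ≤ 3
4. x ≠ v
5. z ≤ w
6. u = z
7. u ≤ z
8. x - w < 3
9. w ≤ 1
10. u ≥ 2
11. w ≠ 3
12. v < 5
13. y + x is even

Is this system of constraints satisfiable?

From constraints 7 and 10: z ≥ u and u ≥ 2, so z ≥ 2. From constraints 5 and 9: z ≤ w and w ≤ 1, so z ≤ 1. But 1 < 2, so no value of z works.

Unsatisfiable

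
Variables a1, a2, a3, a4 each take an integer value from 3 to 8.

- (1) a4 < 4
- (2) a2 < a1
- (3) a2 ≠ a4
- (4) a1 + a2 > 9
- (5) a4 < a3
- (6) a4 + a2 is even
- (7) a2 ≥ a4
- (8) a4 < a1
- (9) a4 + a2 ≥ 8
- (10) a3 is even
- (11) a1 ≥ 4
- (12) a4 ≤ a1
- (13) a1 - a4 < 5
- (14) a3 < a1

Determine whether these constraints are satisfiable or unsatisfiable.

Try a1 = 6, a2 = 5, a3 = 4, a4 = 3.
Check constraint 4: a1 + a2 = 11; constraint 9: a4 + a2 = 8. The remaining constraints are straightforward to verify.

Satisfiable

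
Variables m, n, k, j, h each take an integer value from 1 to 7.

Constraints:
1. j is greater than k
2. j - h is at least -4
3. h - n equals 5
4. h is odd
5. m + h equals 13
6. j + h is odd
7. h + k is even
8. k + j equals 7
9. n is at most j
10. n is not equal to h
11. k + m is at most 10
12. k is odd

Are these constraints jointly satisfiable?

Try m = 6, n = 2, k = 1, j = 6, h = 7.
Check constraint 2: j - h = -1; constraint 3: h - n = 5; constraint 5: m + h = 13. The remaining constraints are straightforward to verify.

Satisfiable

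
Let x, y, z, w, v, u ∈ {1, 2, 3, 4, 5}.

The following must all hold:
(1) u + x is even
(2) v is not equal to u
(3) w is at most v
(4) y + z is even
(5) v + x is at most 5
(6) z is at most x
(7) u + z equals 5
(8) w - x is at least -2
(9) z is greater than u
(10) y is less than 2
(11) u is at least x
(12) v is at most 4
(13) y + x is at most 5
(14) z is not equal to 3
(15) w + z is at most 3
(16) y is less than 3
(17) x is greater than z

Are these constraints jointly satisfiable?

Unsatisfiable

Constraints 9, 11, and 17 give x ≤ u, u < z, z < x. Chaining: x ≤ u < z < x, which forces x < x — impossible.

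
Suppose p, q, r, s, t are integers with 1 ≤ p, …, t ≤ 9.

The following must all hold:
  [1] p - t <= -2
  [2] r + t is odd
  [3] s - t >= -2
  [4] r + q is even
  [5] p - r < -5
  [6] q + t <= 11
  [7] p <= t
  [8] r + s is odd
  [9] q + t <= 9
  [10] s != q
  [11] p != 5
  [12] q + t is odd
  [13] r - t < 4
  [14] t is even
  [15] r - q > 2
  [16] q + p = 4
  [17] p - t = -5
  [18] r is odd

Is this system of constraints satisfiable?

Take p = 1, q = 3, r = 7, s = 6, t = 6. Then constraint 1: p - t = -5; constraint 3: s - t = 0; constraint 5: p - r = -6, and every other listed constraint is also met.

Satisfiable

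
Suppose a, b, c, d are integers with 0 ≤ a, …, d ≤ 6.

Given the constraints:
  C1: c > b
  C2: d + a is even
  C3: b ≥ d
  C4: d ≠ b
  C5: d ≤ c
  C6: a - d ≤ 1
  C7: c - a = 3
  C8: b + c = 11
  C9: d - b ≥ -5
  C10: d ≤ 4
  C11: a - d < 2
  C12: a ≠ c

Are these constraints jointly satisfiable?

Setting (a, b, c, d) = (3, 5, 6, 3) satisfies everything: constraint 6: a - d = 0; constraint 7: c - a = 3; constraint 8: b + c = 11, and the others follow.

Satisfiable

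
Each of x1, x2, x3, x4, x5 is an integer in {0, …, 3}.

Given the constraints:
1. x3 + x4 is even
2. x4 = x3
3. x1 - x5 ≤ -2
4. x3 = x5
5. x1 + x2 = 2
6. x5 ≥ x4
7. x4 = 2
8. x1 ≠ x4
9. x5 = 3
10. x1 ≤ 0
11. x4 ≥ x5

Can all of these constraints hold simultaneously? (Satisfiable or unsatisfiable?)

Constraint 7 fixes x4 = 2 and constraint 9 fixes x5 = 3. Constraints 2 and 4 give x4 = x3 = x5, so x4 = x5. But 2 ≠ 3 — contradiction.

Unsatisfiable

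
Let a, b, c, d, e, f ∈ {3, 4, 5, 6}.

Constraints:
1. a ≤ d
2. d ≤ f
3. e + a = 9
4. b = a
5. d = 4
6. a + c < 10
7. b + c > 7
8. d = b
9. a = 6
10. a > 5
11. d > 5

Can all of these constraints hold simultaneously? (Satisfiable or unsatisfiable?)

Unsatisfiable

Constraint 5 fixes d = 4 and constraint 9 fixes a = 6. Constraints 4 and 8 give d = b = a, so d = a. But 4 ≠ 6 — contradiction.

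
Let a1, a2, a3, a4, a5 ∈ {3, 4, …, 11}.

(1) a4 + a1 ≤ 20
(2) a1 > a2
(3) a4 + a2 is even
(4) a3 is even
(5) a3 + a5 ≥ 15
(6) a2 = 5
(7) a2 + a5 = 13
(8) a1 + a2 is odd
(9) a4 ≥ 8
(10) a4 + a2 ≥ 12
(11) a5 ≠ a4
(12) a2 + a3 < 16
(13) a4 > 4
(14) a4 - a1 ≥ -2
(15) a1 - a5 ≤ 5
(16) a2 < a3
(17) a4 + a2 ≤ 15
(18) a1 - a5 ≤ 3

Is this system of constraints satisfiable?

Setting (a1, a2, a3, a4, a5) = (10, 5, 8, 9, 8) satisfies everything: constraint 1: a4 + a1 = 19; constraint 5: a3 + a5 = 16, and the others follow.

Satisfiable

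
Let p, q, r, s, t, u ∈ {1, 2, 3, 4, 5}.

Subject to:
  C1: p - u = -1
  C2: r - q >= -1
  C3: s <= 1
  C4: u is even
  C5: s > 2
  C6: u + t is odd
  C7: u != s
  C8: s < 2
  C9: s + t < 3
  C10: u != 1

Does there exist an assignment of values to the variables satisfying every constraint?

From constraint 5: s ≥ 3. From constraint 8: s ≤ 1. But 1 < 3, so no value of s works.

Unsatisfiable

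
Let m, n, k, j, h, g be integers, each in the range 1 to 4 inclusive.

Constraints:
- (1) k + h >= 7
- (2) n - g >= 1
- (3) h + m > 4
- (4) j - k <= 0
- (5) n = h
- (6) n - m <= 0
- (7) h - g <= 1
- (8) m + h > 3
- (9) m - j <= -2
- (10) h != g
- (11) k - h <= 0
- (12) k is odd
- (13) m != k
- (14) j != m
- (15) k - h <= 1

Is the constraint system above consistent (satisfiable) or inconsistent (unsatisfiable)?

Unsatisfiable

Constraints 2, 4, 6, 7, 9, and 11 give h − k ≥ 0, k − j ≥ 0, j − m ≥ 2, m − n ≥ 0, n − g ≥ 1, g − h ≥ -1.
Adding all 6 inequalities: the left sides telescope to 0, and the right sides sum to 0 + 0 + 2 + 0 + 1 + (-1) = 2. So 0 ≥ 2, which is false.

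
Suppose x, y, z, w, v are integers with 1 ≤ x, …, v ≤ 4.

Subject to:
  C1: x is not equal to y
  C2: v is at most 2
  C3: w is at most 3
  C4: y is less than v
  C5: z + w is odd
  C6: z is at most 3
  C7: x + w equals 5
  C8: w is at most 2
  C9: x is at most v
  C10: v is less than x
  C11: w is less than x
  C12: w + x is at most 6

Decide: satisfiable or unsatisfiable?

Unsatisfiable

From constraints 2 and 9: x ≤ v ≤ 2. From constraint 8: w ≤ 2. Hence x + w ≤ 4. But constraint 7 requires x + w = 5, and 5 > 4. Contradiction.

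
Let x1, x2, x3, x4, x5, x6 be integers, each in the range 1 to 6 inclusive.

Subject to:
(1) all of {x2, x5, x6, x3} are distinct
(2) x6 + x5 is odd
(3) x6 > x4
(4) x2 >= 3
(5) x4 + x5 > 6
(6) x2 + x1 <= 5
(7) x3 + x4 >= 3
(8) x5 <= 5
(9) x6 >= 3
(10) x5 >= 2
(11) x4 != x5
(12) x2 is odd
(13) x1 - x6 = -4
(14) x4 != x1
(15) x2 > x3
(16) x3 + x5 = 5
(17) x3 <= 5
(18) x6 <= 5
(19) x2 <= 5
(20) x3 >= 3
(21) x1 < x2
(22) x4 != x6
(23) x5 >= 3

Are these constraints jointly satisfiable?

Constraints 4, 8, 9, 17, 18, 19, 20, and 23 confine each of x2, x5, x6, x3 to the 3 values {3, …, 5}.
Constraint 1 requires all 4 of them to be distinct, but only 3 values are available — impossible by the pigeonhole principle.

Unsatisfiable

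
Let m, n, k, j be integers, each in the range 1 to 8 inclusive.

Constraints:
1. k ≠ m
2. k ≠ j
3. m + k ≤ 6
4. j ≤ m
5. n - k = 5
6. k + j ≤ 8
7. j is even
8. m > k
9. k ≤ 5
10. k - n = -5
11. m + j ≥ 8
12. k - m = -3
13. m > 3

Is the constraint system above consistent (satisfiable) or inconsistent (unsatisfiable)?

Satisfiable

The assignment m = 4, n = 6, k = 1, j = 4 works:
  constraint 3 holds since m + k = 5.
  constraint 5 holds since n - k = 5.
The rest check out directly.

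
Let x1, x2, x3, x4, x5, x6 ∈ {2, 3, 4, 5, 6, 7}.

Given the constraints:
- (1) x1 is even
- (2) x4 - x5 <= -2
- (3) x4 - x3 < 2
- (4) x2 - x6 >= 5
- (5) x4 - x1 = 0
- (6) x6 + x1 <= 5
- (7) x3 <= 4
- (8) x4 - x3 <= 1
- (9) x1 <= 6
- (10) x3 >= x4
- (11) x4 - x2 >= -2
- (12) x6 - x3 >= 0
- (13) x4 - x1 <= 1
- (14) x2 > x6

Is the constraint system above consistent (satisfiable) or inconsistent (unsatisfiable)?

Constraints 4, 8, 11, and 12 give x6 − x3 ≥ 0, x3 − x4 ≥ -1, x4 − x2 ≥ -2, x2 − x6 ≥ 5.
Adding all 4 inequalities: the left sides telescope to 0, and the right sides sum to 0 + (-1) + (-2) + 5 = 2. So 0 ≥ 2, which is false.

Unsatisfiable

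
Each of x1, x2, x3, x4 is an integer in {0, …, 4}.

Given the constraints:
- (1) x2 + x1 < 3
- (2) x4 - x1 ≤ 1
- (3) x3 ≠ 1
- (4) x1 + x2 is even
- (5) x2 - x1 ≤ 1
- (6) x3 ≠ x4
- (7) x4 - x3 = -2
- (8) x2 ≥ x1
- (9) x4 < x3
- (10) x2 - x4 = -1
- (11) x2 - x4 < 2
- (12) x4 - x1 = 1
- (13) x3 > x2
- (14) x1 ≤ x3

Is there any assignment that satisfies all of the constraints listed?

Satisfiable

Try x1 = 1, x2 = 1, x3 = 4, x4 = 2.
Check constraint 1: x2 + x1 = 2; constraint 2: x4 - x1 = 1. The remaining constraints are straightforward to verify.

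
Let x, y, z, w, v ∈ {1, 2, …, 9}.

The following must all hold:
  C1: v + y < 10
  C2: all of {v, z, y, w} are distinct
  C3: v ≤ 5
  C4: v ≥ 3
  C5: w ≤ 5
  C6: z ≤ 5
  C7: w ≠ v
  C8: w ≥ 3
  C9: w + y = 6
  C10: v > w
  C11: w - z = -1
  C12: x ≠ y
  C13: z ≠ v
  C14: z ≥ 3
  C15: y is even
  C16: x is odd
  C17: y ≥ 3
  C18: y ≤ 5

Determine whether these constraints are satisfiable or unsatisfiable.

Constraints 3, 4, 5, 6, 8, 14, 17, and 18 confine each of v, z, y, w to the 3 values {3, …, 5}.
Constraint 2 requires all 4 of them to be distinct, but only 3 values are available — impossible by the pigeonhole principle.

Unsatisfiable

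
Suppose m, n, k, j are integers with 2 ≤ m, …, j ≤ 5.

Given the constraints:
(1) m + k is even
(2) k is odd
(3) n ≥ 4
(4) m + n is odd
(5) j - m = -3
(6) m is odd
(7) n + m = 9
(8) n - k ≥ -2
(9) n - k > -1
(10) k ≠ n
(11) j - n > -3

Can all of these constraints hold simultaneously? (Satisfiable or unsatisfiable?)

Satisfiable

One satisfying assignment is m = 5, n = 4, k = 3, j = 2.
For the less obvious constraints — constraint 5: j - m = -3; constraint 7: n + m = 9; constraint 8: n - k = 1 — and the others hold by inspection.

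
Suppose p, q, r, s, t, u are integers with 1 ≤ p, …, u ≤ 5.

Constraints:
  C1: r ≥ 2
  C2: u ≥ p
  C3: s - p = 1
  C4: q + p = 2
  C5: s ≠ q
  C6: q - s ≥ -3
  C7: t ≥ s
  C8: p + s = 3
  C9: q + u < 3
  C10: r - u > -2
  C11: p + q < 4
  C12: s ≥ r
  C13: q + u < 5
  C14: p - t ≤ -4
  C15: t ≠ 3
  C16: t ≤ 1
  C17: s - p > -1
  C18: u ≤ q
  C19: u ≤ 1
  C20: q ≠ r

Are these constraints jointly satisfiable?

Unsatisfiable

From constraints 2 and 19: p ≤ u ≤ 1. From constraints 7 and 16: s ≤ t ≤ 1. Hence p + s ≤ 2. But constraint 8 requires p + s = 3, and 3 > 2. Contradiction.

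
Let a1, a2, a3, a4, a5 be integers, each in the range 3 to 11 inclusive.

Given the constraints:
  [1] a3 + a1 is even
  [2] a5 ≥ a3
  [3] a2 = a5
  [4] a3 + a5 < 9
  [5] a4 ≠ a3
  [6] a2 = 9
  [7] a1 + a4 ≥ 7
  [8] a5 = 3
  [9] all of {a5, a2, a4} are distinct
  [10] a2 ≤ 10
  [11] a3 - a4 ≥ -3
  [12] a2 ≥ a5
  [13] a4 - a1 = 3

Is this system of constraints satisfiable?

Unsatisfiable

Constraint 6 fixes a2 = 9 and constraint 8 fixes a5 = 3, but constraint 3 requires a2 = a5. Since 9 ≠ 3, contradiction.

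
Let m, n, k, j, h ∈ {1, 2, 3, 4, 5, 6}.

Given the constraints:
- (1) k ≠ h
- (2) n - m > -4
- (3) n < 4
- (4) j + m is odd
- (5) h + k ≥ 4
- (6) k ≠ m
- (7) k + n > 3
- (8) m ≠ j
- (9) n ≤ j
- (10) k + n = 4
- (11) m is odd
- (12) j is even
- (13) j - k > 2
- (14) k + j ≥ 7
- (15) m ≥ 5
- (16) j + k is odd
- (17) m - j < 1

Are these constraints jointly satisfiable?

Satisfiable

Try m = 5, n = 3, k = 1, j = 6, h = 3.
Check constraint 2: n - m = -2; constraint 5: h + k = 4; constraint 7: k + n = 4. The remaining constraints are straightforward to verify.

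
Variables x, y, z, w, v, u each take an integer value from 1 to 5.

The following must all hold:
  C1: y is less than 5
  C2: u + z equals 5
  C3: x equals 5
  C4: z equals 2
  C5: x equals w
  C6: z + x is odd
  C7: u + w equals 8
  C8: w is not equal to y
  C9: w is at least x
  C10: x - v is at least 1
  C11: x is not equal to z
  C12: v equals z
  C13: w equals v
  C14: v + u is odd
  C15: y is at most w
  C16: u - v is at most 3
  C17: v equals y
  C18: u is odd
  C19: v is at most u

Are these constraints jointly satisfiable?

Constraint 3 fixes x = 5 and constraint 4 fixes z = 2. Constraints 5, 12, and 13 give x = w = v = z, so x = z. But 5 ≠ 2 — contradiction.

Unsatisfiable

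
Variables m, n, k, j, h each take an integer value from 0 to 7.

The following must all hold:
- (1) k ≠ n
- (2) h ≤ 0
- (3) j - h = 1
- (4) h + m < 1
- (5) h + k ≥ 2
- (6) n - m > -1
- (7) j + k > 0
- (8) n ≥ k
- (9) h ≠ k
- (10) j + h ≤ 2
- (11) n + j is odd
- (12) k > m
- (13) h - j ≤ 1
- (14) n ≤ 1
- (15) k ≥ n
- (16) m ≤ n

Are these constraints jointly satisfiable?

Unsatisfiable

From constraint 2: h ≤ 0. From constraints 8 and 14: k ≤ n ≤ 1. Hence h + k ≤ 1. But constraint 5 requires h + k ≥ 2, and 2 > 1. Contradiction.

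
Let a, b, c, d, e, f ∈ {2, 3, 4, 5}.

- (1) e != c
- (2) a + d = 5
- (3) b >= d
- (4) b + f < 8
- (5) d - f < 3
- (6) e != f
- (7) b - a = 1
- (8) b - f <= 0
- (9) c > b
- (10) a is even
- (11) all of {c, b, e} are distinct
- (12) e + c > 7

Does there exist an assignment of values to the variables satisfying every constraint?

Satisfiable

Setting (a, b, c, d, e, f) = (2, 3, 5, 3, 4, 3) satisfies everything: constraint 2: a + d = 5; constraint 4: b + f = 6, and the others follow.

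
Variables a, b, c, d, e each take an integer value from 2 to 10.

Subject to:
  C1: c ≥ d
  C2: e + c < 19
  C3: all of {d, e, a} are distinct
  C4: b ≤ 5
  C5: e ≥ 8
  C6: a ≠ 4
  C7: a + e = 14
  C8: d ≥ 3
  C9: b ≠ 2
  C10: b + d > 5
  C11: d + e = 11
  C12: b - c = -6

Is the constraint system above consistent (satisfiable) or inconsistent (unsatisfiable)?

Setting (a, b, c, d, e) = (6, 4, 10, 3, 8) satisfies everything: constraint 2: e + c = 18; constraint 7: a + e = 14, and the others follow.

Satisfiable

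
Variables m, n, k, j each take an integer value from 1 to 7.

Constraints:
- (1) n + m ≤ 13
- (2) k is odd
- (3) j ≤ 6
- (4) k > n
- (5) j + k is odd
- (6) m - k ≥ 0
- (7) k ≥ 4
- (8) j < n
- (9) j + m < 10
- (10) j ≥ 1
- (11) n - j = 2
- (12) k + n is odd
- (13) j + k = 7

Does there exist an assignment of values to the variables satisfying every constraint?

One satisfying assignment is m = 6, n = 4, k = 5, j = 2.
For the less obvious constraints — constraint 1: n + m = 10; constraint 6: m - k = 1; constraint 9: j + m = 8 — and the others hold by inspection.

Satisfiable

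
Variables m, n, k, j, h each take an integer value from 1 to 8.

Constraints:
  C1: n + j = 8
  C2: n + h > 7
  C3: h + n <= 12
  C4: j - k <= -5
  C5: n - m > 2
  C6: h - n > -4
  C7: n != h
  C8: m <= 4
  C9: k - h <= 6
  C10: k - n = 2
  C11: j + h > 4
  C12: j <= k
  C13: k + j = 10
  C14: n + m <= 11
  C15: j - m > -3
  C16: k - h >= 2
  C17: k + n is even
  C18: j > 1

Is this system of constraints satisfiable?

The assignment m = 2, n = 6, k = 8, j = 2, h = 4 works:
  constraint 1 holds since n + j = 8.
  constraint 2 holds since n + h = 10.
  constraint 3 holds since h + n = 10.
The rest check out directly.

Satisfiable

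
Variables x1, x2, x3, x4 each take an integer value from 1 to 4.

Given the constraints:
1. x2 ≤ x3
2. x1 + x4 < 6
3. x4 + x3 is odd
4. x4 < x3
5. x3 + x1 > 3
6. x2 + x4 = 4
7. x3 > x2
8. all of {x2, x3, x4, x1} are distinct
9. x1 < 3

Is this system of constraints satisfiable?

Setting (x1, x2, x3, x4) = (2, 1, 4, 3) satisfies everything: constraint 2: x1 + x4 = 5; constraint 5: x3 + x1 = 6; constraint 6: x2 + x4 = 4, and the others follow.

Satisfiable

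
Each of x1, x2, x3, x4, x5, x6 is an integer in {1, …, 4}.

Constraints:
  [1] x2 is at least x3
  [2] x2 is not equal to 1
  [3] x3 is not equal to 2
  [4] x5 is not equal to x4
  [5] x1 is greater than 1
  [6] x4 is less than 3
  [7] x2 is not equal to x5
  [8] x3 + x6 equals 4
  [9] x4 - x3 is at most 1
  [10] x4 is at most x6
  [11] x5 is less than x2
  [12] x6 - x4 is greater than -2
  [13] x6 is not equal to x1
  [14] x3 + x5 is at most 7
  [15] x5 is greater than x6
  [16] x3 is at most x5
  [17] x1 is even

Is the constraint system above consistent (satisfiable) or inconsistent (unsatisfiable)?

Satisfiable

The assignment x1 = 4, x2 = 4, x3 = 3, x4 = 1, x5 = 3, x6 = 1 works:
  constraint 8 holds since x3 + x6 = 4.
  constraint 9 holds since x4 - x3 = -2.
The rest check out directly.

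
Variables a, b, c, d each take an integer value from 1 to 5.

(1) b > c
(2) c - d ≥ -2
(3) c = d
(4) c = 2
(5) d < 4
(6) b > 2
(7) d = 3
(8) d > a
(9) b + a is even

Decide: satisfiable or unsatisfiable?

Constraint 4 fixes c = 2 and constraint 7 fixes d = 3, but constraint 3 requires c = d. Since 2 ≠ 3, contradiction.

Unsatisfiable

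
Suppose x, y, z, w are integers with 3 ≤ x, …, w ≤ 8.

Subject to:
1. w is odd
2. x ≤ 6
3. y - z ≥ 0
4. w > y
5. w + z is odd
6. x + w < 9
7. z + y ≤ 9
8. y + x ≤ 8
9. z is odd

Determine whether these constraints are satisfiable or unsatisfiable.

Unsatisfiable

Constraint 1 makes w odd and constraint 9 makes z odd, so w + z must be even. Constraint 5 says w + z is odd — contradiction.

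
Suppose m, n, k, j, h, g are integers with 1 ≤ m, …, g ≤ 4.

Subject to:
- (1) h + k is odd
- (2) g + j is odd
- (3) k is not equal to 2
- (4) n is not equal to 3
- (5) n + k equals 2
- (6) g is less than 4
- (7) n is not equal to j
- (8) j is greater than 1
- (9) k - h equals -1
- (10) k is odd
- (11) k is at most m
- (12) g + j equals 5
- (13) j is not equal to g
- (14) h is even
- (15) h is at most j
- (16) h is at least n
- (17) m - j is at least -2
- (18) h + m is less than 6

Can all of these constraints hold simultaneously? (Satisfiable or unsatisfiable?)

Satisfiable

Setting (m, n, k, j, h, g) = (3, 1, 1, 3, 2, 2) satisfies everything: constraint 5: n + k = 2; constraint 9: k - h = -1, and the others follow.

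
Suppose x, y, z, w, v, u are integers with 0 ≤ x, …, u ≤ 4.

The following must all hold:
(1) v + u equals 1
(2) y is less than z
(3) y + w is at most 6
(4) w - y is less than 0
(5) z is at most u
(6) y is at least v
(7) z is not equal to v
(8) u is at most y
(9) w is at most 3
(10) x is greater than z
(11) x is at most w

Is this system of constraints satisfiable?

Unsatisfiable

Constraints 2, 4, 10, and 11 give w < y, y < z, z < x, x ≤ w. Chaining: w < y < z < x ≤ w, which forces w < w — impossible.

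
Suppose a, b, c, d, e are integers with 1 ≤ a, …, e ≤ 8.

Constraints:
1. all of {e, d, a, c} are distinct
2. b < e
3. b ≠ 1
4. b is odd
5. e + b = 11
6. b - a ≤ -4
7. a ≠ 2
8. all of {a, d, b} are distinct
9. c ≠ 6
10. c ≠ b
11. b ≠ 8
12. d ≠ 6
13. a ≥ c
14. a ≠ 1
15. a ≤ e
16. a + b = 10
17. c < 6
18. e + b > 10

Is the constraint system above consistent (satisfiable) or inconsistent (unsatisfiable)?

Satisfiable

Take a = 7, b = 3, c = 2, d = 1, e = 8. Then constraint 5: e + b = 11; constraint 6: b - a = -4; constraint 16: a + b = 10, and every other listed constraint is also met.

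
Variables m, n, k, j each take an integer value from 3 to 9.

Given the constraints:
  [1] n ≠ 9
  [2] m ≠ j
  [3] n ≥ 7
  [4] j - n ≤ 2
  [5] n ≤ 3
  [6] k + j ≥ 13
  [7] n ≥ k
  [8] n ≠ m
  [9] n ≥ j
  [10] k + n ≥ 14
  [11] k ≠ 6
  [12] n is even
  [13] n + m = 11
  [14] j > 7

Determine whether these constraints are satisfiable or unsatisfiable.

From constraint 14: j ≥ 8. From constraints 5 and 9: j ≤ n and n ≤ 3, so j ≤ 3. But 3 < 8, so no value of j works.

Unsatisfiable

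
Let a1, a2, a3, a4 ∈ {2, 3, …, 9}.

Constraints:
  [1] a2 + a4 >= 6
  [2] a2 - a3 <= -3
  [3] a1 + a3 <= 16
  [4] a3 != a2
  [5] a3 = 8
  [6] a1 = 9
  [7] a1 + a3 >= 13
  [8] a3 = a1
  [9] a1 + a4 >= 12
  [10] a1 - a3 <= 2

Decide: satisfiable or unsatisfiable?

Constraint 5 fixes a3 = 8 and constraint 6 fixes a1 = 9, but constraint 8 requires a3 = a1. Since 8 ≠ 9, contradiction.

Unsatisfiable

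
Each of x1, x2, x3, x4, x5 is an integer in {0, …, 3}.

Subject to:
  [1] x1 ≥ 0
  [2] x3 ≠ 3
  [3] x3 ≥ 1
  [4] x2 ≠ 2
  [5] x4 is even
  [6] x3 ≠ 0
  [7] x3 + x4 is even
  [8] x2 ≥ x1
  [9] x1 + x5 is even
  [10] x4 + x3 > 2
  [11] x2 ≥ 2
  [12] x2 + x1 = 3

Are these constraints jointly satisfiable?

Try x1 = 0, x2 = 3, x3 = 2, x4 = 2, x5 = 2.
Check constraint 10: x4 + x3 = 4; constraint 12: x2 + x1 = 3. The remaining constraints are straightforward to verify.

Satisfiable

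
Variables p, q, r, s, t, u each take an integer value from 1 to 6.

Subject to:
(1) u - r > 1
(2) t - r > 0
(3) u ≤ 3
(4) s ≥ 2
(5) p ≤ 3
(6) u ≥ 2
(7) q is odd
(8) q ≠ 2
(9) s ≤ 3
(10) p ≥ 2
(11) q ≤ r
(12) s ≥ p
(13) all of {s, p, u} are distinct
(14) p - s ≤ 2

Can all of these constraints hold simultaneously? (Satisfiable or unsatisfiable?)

Constraints 3, 4, 5, 6, 9, and 10 confine each of s, p, u to the 2 values {2, 3}.
Constraint 13 requires all 3 of them to be distinct, but only 2 values are available — impossible by the pigeonhole principle.

Unsatisfiable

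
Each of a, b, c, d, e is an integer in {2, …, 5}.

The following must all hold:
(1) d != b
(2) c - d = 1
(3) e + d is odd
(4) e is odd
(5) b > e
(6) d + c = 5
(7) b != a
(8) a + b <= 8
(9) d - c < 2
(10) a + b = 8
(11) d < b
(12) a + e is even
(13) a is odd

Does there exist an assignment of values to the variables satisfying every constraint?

The assignment a = 3, b = 5, c = 3, d = 2, e = 3 works:
  constraint 2 holds since c - d = 1.
  constraint 6 holds since d + c = 5.
The rest check out directly.

Satisfiable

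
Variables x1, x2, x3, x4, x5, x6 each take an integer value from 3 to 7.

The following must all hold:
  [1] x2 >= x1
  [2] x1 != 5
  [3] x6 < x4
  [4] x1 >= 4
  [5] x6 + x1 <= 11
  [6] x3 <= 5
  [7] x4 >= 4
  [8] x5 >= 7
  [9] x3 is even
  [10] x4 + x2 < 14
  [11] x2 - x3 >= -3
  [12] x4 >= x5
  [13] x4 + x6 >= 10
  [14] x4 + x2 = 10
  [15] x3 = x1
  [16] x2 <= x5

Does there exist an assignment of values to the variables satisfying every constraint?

From constraints 8 and 12: x4 ≥ x5 ≥ 7. From constraints 1 and 4: x2 ≥ x1 ≥ 4. Hence x4 + x2 ≥ 11. But constraint 14 requires x4 + x2 = 10, and 10 < 11. Contradiction.

Unsatisfiable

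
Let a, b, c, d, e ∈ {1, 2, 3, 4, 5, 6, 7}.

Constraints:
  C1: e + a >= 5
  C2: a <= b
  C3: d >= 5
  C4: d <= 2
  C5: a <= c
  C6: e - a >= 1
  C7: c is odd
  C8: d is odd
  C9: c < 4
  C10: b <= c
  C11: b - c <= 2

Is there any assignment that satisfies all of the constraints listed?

From constraint 3: d ≥ 5. From constraint 4: d ≤ 2. But 2 < 5, so no value of d works.

Unsatisfiable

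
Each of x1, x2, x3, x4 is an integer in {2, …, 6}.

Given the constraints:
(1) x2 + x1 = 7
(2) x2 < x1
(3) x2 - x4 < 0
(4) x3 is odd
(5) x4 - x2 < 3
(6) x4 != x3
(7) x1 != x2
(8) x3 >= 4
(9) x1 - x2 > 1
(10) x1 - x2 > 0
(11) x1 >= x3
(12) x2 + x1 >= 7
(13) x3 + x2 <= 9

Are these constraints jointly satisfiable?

Take x1 = 5, x2 = 2, x3 = 5, x4 = 3. Then constraint 1: x2 + x1 = 7; constraint 3: x2 - x4 = -1, and every other listed constraint is also met.

Satisfiable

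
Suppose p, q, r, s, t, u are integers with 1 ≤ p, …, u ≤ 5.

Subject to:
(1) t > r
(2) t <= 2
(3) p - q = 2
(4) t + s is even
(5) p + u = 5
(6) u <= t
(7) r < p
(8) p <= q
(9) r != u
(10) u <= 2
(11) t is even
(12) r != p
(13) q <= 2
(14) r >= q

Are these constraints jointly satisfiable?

Unsatisfiable

From constraints 8 and 13: p ≤ q ≤ 2. From constraint 10: u ≤ 2. Hence p + u ≤ 4. But constraint 5 requires p + u = 5, and 5 > 4. Contradiction.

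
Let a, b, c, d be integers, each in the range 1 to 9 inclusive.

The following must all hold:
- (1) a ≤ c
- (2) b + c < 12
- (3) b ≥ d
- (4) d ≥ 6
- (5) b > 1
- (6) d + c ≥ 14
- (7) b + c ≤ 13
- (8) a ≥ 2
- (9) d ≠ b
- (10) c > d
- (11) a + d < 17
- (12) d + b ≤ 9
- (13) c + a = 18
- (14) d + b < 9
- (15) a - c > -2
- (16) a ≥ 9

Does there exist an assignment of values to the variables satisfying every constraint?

From constraints 3 and 4: b ≥ d ≥ 6. From constraints 1 and 16: c ≥ a ≥ 9. Hence b + c ≥ 15. But constraint 7 requires b + c ≤ 13, and 13 < 15. Contradiction.

Unsatisfiable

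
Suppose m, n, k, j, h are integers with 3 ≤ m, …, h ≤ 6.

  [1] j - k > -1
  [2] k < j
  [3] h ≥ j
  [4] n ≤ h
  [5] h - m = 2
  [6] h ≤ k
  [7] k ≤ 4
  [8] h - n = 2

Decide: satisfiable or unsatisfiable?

Unsatisfiable

Constraints 2, 3, and 6 give k < j, j ≤ h, h ≤ k. Chaining: k < j ≤ h ≤ k, which forces k < k — impossible.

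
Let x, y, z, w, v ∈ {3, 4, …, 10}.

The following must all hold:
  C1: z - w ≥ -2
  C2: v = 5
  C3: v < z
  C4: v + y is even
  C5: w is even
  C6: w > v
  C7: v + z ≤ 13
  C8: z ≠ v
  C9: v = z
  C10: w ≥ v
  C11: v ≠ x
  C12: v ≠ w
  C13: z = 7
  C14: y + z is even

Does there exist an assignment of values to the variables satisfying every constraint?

Constraint 2 fixes v = 5 and constraint 13 fixes z = 7, but constraint 9 requires v = z. Since 5 ≠ 7, contradiction.

Unsatisfiable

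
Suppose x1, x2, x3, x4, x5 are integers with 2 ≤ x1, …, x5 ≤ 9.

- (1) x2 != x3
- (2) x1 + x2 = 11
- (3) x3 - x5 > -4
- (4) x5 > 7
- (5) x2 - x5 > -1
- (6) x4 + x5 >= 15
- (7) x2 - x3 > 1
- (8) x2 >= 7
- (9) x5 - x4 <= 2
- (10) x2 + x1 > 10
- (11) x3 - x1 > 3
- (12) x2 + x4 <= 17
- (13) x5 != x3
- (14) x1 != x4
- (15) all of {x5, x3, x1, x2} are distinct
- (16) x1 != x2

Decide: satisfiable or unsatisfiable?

Satisfiable

Take x1 = 2, x2 = 9, x3 = 6, x4 = 8, x5 = 8. Then constraint 2: x1 + x2 = 11; constraint 3: x3 - x5 = -2, and every other listed constraint is also met.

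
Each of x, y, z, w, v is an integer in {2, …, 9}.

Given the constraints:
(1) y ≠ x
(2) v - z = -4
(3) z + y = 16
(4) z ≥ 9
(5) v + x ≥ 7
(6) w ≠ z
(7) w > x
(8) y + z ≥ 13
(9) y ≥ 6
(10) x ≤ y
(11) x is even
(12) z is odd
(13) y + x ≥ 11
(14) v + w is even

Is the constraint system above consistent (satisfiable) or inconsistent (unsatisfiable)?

Setting (x, y, z, w, v) = (4, 7, 9, 5, 5) satisfies everything: constraint 2: v - z = -4; constraint 3: z + y = 16, and the others follow.

Satisfiable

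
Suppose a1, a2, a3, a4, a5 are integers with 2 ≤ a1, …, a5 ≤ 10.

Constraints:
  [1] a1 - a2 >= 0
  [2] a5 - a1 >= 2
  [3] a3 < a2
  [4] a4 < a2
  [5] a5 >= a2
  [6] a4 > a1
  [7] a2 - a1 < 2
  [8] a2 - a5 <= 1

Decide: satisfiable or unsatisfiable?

Constraints 1, 4, and 6 give a4 < a2, a2 ≤ a1, a1 < a4. Chaining: a4 < a2 ≤ a1 < a4, which forces a4 < a4 — impossible.

Unsatisfiable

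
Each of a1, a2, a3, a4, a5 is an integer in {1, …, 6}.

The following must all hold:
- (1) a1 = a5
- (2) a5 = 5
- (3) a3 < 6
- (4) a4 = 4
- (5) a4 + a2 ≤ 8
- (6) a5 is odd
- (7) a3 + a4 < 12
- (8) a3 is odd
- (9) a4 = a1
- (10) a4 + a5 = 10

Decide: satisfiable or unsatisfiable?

Constraint 4 fixes a4 = 4 and constraint 2 fixes a5 = 5. Constraints 1 and 9 give a4 = a1 = a5, so a4 = a5. But 4 ≠ 5 — contradiction.

Unsatisfiable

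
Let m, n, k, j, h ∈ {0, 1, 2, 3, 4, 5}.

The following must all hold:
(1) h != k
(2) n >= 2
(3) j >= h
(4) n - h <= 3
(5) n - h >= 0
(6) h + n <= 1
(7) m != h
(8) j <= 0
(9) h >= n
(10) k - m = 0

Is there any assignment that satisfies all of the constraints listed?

From constraints 2 and 9: h ≥ n and n ≥ 2, so h ≥ 2. From constraints 3 and 8: h ≤ j and j ≤ 0, so h ≤ 0. But 0 < 2, so no value of h works.

Unsatisfiable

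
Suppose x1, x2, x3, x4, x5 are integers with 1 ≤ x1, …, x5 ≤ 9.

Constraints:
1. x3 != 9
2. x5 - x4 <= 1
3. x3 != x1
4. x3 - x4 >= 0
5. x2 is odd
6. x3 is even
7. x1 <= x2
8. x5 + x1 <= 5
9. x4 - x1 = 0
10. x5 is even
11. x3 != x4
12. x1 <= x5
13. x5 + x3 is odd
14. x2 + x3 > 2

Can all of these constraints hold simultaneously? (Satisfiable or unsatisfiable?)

Unsatisfiable

Constraint 10 makes x5 even and constraint 6 makes x3 even, so x5 + x3 must be even. Constraint 13 says x5 + x3 is odd — contradiction.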